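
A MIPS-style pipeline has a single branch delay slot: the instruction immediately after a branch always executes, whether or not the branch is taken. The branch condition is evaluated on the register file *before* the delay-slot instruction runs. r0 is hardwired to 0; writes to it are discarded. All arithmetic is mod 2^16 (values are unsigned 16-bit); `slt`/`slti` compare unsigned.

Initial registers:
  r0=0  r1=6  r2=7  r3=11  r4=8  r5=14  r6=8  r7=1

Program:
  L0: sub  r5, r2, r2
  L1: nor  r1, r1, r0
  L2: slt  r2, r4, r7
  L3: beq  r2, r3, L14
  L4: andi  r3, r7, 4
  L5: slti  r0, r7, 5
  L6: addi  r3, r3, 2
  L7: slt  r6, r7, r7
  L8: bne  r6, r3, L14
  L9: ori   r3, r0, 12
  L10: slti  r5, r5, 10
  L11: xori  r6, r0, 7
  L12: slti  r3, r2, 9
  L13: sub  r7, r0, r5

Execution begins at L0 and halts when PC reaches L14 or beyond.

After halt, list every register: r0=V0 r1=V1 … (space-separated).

r0=0 r1=65529 r2=0 r3=12 r4=8 r5=0 r6=0 r7=1

  step pc=0: sub  r5, r2, r2  regs=(0,6,7,11,8,0,8,1)
  step pc=1: nor  r1, r1, r0  regs=(0,65529,7,11,8,0,8,1)
  step pc=2: slt  r2, r4, r7  regs=(0,65529,0,11,8,0,8,1)
  step pc=3: beq  r2, r3, L14  cond=F  regs=(0,65529,0,11,8,0,8,1)
  step pc=4: andi  r3, r7, 4  regs=(0,65529,0,0,8,0,8,1)
  step pc=5: slti  r0, r7, 5  regs=(0,65529,0,0,8,0,8,1)
  step pc=6: addi  r3, r3, 2  regs=(0,65529,0,2,8,0,8,1)
  step pc=7: slt  r6, r7, r7  regs=(0,65529,0,2,8,0,0,1)
  step pc=8: bne  r6, r3, L14  cond=T  regs=(0,65529,0,2,8,0,0,1)
  step pc=9: ori   r3, r0, 12  regs=(0,65529,0,12,8,0,0,1)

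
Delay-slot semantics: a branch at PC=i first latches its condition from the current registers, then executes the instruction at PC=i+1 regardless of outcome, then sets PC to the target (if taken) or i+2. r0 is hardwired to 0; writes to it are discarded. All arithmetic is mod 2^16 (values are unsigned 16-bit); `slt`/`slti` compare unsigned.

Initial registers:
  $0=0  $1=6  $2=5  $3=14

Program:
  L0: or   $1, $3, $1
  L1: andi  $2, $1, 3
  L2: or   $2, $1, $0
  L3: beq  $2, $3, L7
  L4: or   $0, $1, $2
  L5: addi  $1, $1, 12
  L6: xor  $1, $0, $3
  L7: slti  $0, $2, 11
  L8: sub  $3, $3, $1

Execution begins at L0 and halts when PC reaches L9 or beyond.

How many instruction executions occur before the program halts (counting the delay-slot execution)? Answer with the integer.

#0 or   $1, $3, $1 ; 0/14/5/14
#1 andi  $2, $1, 3 ; 0/14/2/14
#2 or   $2, $1, $0 ; 0/14/14/14
#3 beq  $2, $3, L7 ; 0/14/14/14 ; →target
#4 or   $0, $1, $2 ; 0/14/14/14
#7 slti  $0, $2, 11 ; 0/14/14/14
#8 sub  $3, $3, $1 ; 0/14/14/0

7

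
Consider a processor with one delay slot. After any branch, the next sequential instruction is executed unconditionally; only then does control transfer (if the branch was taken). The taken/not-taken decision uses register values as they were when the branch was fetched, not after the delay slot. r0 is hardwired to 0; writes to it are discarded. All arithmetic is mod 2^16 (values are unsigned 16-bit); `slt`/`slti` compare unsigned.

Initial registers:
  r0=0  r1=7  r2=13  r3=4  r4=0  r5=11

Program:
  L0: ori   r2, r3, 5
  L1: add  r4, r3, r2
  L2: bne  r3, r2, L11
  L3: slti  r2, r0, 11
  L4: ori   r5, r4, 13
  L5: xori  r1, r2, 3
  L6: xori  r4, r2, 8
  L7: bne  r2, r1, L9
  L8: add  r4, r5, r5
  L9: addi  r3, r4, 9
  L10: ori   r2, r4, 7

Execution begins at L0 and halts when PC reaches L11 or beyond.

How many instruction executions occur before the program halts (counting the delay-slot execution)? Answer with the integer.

PC=0  ori   r2, r3, 5        | r0=0 r1=7 r2=5 r3=4 r4=0 r5=11
PC=1  add  r4, r3, r2        | r0=0 r1=7 r2=5 r3=4 r4=9 r5=11
PC=2  bne  r3, r2, L11       | r0=0 r1=7 r2=5 r3=4 r4=9 r5=11  [TAKEN]
PC=3  slti  r2, r0, 11       | r0=0 r1=7 r2=1 r3=4 r4=9 r5=11

4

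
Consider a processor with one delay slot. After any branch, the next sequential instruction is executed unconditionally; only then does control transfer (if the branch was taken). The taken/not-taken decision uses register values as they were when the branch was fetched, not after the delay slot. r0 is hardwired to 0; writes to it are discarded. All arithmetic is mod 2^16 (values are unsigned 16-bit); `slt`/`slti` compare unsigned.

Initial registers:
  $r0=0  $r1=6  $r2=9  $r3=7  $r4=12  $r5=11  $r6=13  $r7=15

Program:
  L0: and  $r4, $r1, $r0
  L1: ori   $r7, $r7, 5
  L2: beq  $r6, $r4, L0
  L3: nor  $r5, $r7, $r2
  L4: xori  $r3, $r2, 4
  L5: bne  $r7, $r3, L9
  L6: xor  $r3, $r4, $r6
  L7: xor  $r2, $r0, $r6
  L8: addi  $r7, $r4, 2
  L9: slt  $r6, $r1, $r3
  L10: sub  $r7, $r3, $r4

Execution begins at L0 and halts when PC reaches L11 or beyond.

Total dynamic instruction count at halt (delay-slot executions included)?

9

  step pc=0: and  $r4, $r1, $r0  regs=(0,6,9,7,0,11,13,15)
  step pc=1: ori   $r7, $r7, 5  regs=(0,6,9,7,0,11,13,15)
  step pc=2: beq  $r6, $r4, L0  cond=F  regs=(0,6,9,7,0,11,13,15)
  step pc=3: nor  $r5, $r7, $r2  regs=(0,6,9,7,0,65520,13,15)
  step pc=4: xori  $r3, $r2, 4  regs=(0,6,9,13,0,65520,13,15)
  step pc=5: bne  $r7, $r3, L9  cond=T  regs=(0,6,9,13,0,65520,13,15)
  step pc=6: xor  $r3, $r4, $r6  regs=(0,6,9,13,0,65520,13,15)
  step pc=9: slt  $r6, $r1, $r3  regs=(0,6,9,13,0,65520,1,15)
  step pc=10: sub  $r7, $r3, $r4  regs=(0,6,9,13,0,65520,1,13)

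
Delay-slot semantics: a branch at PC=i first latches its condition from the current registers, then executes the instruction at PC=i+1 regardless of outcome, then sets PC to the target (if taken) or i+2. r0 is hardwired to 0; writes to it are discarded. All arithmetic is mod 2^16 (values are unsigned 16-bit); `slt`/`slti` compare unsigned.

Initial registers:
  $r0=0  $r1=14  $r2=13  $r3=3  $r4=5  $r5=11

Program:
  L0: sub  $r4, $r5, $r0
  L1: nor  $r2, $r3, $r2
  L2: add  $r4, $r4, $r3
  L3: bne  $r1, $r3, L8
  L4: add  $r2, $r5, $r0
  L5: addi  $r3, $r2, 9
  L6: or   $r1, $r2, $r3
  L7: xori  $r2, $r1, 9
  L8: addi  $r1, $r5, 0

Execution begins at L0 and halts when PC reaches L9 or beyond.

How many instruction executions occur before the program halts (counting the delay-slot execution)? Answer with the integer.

6

PC=0  sub  $r4, $r5, $r0     | $r0=0 $r1=14 $r2=13 $r3=3 $r4=11 $r5=11
PC=1  nor  $r2, $r3, $r2     | $r0=0 $r1=14 $r2=65520 $r3=3 $r4=11 $r5=11
PC=2  add  $r4, $r4, $r3     | $r0=0 $r1=14 $r2=65520 $r3=3 $r4=14 $r5=11
PC=3  bne  $r1, $r3, L8      | $r0=0 $r1=14 $r2=65520 $r3=3 $r4=14 $r5=11  [TAKEN]
PC=4  add  $r2, $r5, $r0     | $r0=0 $r1=14 $r2=11 $r3=3 $r4=14 $r5=11
PC=8  addi  $r1, $r5, 0      | $r0=0 $r1=11 $r2=11 $r3=3 $r4=14 $r5=11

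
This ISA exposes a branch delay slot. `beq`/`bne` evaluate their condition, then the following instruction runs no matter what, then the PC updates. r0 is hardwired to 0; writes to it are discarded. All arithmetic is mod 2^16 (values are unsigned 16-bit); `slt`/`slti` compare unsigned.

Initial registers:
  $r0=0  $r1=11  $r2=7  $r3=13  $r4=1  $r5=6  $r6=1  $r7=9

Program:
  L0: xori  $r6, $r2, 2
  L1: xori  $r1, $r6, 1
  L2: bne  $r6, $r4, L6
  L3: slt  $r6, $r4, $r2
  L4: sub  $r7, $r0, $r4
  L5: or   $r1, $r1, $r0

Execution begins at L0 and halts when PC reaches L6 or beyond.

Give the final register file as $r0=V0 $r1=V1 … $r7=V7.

$r0=0 $r1=4 $r2=7 $r3=13 $r4=1 $r5=6 $r6=1 $r7=9

PC=0  xori  $r6, $r2, 2      | $r0=0 $r1=11 $r2=7 $r3=13 $r4=1 $r5=6 $r6=5 $r7=9
PC=1  xori  $r1, $r6, 1      | $r0=0 $r1=4 $r2=7 $r3=13 $r4=1 $r5=6 $r6=5 $r7=9
PC=2  bne  $r6, $r4, L6      | $r0=0 $r1=4 $r2=7 $r3=13 $r4=1 $r5=6 $r6=5 $r7=9  [TAKEN]
PC=3  slt  $r6, $r4, $r2     | $r0=0 $r1=4 $r2=7 $r3=13 $r4=1 $r5=6 $r6=1 $r7=9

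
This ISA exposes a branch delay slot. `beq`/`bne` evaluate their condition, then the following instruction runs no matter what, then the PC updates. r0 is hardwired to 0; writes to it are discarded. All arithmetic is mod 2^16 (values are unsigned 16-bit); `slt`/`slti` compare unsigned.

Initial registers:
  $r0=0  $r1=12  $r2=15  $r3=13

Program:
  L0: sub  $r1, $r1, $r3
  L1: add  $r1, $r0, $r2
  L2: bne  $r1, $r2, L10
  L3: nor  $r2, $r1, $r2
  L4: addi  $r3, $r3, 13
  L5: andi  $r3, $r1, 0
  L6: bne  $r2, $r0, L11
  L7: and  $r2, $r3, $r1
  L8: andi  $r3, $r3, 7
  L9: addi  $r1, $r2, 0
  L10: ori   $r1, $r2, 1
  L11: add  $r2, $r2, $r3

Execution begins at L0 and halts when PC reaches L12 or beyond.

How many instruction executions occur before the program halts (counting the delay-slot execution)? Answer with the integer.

#0 sub  $r1, $r1, $r3 ; 0/65535/15/13
#1 add  $r1, $r0, $r2 ; 0/15/15/13
#2 bne  $r1, $r2, L10 ; 0/15/15/13 ; →fallthru
#3 nor  $r2, $r1, $r2 ; 0/15/65520/13
#4 addi  $r3, $r3, 13 ; 0/15/65520/26
#5 andi  $r3, $r1, 0 ; 0/15/65520/0
#6 bne  $r2, $r0, L11 ; 0/15/65520/0 ; →target
#7 and  $r2, $r3, $r1 ; 0/15/0/0
#11 add  $r2, $r2, $r3 ; 0/15/0/0

9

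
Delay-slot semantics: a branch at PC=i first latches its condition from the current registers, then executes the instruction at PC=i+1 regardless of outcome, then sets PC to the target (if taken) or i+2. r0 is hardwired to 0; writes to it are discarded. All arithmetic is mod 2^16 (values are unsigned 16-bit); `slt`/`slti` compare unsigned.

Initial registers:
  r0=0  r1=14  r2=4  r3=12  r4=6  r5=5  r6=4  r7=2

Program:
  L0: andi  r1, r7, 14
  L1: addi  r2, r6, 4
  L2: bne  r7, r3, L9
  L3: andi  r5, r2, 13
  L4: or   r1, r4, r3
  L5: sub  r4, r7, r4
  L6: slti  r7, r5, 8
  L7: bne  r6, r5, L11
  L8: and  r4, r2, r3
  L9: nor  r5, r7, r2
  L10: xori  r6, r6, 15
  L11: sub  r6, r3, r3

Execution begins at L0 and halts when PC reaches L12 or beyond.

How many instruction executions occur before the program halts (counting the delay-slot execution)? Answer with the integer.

7

PC=0  andi  r1, r7, 14       | r0=0 r1=2 r2=4 r3=12 r4=6 r5=5 r6=4 r7=2
PC=1  addi  r2, r6, 4        | r0=0 r1=2 r2=8 r3=12 r4=6 r5=5 r6=4 r7=2
PC=2  bne  r7, r3, L9        | r0=0 r1=2 r2=8 r3=12 r4=6 r5=5 r6=4 r7=2  [TAKEN]
PC=3  andi  r5, r2, 13       | r0=0 r1=2 r2=8 r3=12 r4=6 r5=8 r6=4 r7=2
PC=9  nor  r5, r7, r2        | r0=0 r1=2 r2=8 r3=12 r4=6 r5=65525 r6=4 r7=2
PC=10 xori  r6, r6, 15       | r0=0 r1=2 r2=8 r3=12 r4=6 r5=65525 r6=11 r7=2
PC=11 sub  r6, r3, r3        | r0=0 r1=2 r2=8 r3=12 r4=6 r5=65525 r6=0 r7=2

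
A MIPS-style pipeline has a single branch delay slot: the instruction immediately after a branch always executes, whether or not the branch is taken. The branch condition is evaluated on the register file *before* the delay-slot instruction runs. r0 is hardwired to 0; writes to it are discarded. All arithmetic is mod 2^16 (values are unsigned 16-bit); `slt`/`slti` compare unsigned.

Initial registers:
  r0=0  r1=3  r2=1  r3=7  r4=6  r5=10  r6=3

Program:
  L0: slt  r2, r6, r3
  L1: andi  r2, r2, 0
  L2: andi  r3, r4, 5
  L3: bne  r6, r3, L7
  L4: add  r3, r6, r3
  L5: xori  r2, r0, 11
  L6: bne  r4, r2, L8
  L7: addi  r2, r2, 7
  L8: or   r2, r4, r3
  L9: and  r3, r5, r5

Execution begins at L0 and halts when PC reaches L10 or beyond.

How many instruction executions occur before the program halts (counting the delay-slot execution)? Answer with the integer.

8

#0 slt  r2, r6, r3 ; 0/3/1/7/6/10/3
#1 andi  r2, r2, 0 ; 0/3/0/7/6/10/3
#2 andi  r3, r4, 5 ; 0/3/0/4/6/10/3
#3 bne  r6, r3, L7 ; 0/3/0/4/6/10/3 ; →target
#4 add  r3, r6, r3 ; 0/3/0/7/6/10/3
#7 addi  r2, r2, 7 ; 0/3/7/7/6/10/3
#8 or   r2, r4, r3 ; 0/3/7/7/6/10/3
#9 and  r3, r5, r5 ; 0/3/7/10/6/10/3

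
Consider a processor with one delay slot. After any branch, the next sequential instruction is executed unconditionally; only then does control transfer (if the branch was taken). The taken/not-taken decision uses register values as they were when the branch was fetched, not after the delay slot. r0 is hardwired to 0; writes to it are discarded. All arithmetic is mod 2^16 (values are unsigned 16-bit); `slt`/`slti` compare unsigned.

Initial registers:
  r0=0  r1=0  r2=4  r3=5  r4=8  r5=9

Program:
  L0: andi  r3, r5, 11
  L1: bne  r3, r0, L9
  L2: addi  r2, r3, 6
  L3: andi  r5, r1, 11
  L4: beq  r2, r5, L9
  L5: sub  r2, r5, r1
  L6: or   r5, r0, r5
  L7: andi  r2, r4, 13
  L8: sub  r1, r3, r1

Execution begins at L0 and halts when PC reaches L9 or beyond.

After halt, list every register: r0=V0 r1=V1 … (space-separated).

#0 andi  r3, r5, 11 ; 0/0/4/9/8/9
#1 bne  r3, r0, L9 ; 0/0/4/9/8/9 ; →target
#2 addi  r2, r3, 6 ; 0/0/15/9/8/9

r0=0 r1=0 r2=15 r3=9 r4=8 r5=9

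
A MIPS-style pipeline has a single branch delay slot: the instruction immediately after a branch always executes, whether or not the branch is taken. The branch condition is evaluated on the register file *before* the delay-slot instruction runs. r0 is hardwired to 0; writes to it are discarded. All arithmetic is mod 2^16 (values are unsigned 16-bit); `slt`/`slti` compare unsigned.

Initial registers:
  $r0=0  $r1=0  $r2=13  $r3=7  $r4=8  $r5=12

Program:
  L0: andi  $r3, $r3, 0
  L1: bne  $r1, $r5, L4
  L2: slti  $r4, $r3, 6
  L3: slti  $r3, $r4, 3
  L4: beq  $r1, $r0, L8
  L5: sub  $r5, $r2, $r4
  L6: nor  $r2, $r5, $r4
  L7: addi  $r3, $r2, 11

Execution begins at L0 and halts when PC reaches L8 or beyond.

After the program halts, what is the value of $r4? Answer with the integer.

1

  step pc=0: andi  $r3, $r3, 0  regs=(0,0,13,0,8,12)
  step pc=1: bne  $r1, $r5, L4  cond=T  regs=(0,0,13,0,8,12)
  step pc=2: slti  $r4, $r3, 6  regs=(0,0,13,0,1,12)
  step pc=4: beq  $r1, $r0, L8  cond=T  regs=(0,0,13,0,1,12)
  step pc=5: sub  $r5, $r2, $r4  regs=(0,0,13,0,1,12)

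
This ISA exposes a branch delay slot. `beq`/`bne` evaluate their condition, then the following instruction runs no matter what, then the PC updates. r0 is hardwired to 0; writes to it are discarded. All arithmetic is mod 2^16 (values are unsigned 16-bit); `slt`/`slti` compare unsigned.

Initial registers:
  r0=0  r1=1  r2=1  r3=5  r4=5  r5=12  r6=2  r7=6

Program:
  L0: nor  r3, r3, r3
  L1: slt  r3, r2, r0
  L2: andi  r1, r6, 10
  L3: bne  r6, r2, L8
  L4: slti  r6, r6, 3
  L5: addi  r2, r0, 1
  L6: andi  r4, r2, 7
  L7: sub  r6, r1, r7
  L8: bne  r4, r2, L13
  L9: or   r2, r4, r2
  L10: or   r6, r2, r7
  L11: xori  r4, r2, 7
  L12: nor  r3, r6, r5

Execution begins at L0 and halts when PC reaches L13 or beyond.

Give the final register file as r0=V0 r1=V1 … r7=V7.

r0=0 r1=2 r2=5 r3=0 r4=5 r5=12 r6=1 r7=6

#0 nor  r3, r3, r3 ; 0/1/1/65530/5/12/2/6
#1 slt  r3, r2, r0 ; 0/1/1/0/5/12/2/6
#2 andi  r1, r6, 10 ; 0/2/1/0/5/12/2/6
#3 bne  r6, r2, L8 ; 0/2/1/0/5/12/2/6 ; →target
#4 slti  r6, r6, 3 ; 0/2/1/0/5/12/1/6
#8 bne  r4, r2, L13 ; 0/2/1/0/5/12/1/6 ; →target
#9 or   r2, r4, r2 ; 0/2/5/0/5/12/1/6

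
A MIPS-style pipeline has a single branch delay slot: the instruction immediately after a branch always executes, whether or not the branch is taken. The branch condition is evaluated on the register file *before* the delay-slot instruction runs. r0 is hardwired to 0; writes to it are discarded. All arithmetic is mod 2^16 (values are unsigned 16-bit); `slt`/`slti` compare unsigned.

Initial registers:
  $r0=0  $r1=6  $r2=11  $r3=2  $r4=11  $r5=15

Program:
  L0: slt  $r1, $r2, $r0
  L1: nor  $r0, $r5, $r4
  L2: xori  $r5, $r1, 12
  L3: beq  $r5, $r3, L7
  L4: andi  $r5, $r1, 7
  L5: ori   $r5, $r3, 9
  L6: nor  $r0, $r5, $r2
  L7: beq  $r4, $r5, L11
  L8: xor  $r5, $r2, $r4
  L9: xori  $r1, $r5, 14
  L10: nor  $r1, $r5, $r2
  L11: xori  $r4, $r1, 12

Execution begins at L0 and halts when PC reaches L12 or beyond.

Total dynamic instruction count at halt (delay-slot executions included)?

#0 slt  $r1, $r2, $r0 ; 0/0/11/2/11/15
#1 nor  $r0, $r5, $r4 ; 0/0/11/2/11/15
#2 xori  $r5, $r1, 12 ; 0/0/11/2/11/12
#3 beq  $r5, $r3, L7 ; 0/0/11/2/11/12 ; →fallthru
#4 andi  $r5, $r1, 7 ; 0/0/11/2/11/0
#5 ori   $r5, $r3, 9 ; 0/0/11/2/11/11
#6 nor  $r0, $r5, $r2 ; 0/0/11/2/11/11
#7 beq  $r4, $r5, L11 ; 0/0/11/2/11/11 ; →target
#8 xor  $r5, $r2, $r4 ; 0/0/11/2/11/0
#11 xori  $r4, $r1, 12 ; 0/0/11/2/12/0

10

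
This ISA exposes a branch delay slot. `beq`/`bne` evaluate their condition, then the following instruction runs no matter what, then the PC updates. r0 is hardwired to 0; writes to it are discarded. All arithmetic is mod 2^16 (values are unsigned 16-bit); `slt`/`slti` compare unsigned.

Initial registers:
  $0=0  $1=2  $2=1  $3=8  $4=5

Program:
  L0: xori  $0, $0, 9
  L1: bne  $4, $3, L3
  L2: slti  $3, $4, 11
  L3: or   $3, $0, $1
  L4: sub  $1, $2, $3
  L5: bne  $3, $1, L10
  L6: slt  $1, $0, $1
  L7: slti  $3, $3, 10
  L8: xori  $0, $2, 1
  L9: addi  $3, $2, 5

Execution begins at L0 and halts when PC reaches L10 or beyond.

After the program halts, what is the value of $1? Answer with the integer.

  step pc=0: xori  $0, $0, 9  regs=(0,2,1,8,5)
  step pc=1: bne  $4, $3, L3  cond=T  regs=(0,2,1,8,5)
  step pc=2: slti  $3, $4, 11  regs=(0,2,1,1,5)
  step pc=3: or   $3, $0, $1  regs=(0,2,1,2,5)
  step pc=4: sub  $1, $2, $3  regs=(0,65535,1,2,5)
  step pc=5: bne  $3, $1, L10  cond=T  regs=(0,65535,1,2,5)
  step pc=6: slt  $1, $0, $1  regs=(0,1,1,2,5)

1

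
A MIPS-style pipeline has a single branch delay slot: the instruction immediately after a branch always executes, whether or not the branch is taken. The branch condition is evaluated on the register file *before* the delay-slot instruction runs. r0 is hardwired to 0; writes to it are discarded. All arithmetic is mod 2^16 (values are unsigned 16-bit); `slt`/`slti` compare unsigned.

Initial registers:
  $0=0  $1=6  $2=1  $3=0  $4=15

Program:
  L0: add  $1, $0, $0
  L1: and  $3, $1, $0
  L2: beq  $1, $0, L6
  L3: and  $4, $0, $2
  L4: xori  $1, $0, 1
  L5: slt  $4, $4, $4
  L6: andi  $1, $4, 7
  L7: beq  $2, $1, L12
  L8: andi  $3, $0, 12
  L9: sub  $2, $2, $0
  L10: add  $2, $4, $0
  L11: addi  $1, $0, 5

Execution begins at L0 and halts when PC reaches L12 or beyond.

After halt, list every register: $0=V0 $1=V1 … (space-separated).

PC=0  add  $1, $0, $0        | $0=0 $1=0 $2=1 $3=0 $4=15
PC=1  and  $3, $1, $0        | $0=0 $1=0 $2=1 $3=0 $4=15
PC=2  beq  $1, $0, L6        | $0=0 $1=0 $2=1 $3=0 $4=15  [TAKEN]
PC=3  and  $4, $0, $2        | $0=0 $1=0 $2=1 $3=0 $4=0
PC=6  andi  $1, $4, 7        | $0=0 $1=0 $2=1 $3=0 $4=0
PC=7  beq  $2, $1, L12       | $0=0 $1=0 $2=1 $3=0 $4=0  [not taken]
PC=8  andi  $3, $0, 12       | $0=0 $1=0 $2=1 $3=0 $4=0
PC=9  sub  $2, $2, $0        | $0=0 $1=0 $2=1 $3=0 $4=0
PC=10 add  $2, $4, $0        | $0=0 $1=0 $2=0 $3=0 $4=0
PC=11 addi  $1, $0, 5        | $0=0 $1=5 $2=0 $3=0 $4=0

$0=0 $1=5 $2=0 $3=0 $4=0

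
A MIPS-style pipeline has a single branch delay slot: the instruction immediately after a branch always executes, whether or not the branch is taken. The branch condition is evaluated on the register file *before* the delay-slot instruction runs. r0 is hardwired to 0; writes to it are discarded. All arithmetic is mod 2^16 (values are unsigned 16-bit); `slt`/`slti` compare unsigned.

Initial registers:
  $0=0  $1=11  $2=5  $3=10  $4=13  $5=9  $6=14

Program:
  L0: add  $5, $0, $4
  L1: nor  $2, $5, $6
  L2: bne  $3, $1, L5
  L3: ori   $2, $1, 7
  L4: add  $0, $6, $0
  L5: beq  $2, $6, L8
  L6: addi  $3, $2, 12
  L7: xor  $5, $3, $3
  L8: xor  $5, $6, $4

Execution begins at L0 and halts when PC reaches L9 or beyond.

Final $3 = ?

27

#0 add  $5, $0, $4 ; 0/11/5/10/13/13/14
#1 nor  $2, $5, $6 ; 0/11/65520/10/13/13/14
#2 bne  $3, $1, L5 ; 0/11/65520/10/13/13/14 ; →target
#3 ori   $2, $1, 7 ; 0/11/15/10/13/13/14
#5 beq  $2, $6, L8 ; 0/11/15/10/13/13/14 ; →fallthru
#6 addi  $3, $2, 12 ; 0/11/15/27/13/13/14
#7 xor  $5, $3, $3 ; 0/11/15/27/13/0/14
#8 xor  $5, $6, $4 ; 0/11/15/27/13/3/14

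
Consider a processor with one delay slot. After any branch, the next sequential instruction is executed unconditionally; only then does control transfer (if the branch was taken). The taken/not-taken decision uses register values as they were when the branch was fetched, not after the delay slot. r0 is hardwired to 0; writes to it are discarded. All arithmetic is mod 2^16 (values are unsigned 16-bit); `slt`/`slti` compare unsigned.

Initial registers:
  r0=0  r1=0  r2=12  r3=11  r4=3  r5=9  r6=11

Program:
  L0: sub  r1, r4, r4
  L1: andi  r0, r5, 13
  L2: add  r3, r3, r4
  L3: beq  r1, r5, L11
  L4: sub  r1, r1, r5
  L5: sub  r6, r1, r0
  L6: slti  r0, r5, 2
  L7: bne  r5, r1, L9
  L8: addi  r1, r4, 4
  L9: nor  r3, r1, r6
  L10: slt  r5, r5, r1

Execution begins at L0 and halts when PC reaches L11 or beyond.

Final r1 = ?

#0 sub  r1, r4, r4 ; 0/0/12/11/3/9/11
#1 andi  r0, r5, 13 ; 0/0/12/11/3/9/11
#2 add  r3, r3, r4 ; 0/0/12/14/3/9/11
#3 beq  r1, r5, L11 ; 0/0/12/14/3/9/11 ; →fallthru
#4 sub  r1, r1, r5 ; 0/65527/12/14/3/9/11
#5 sub  r6, r1, r0 ; 0/65527/12/14/3/9/65527
#6 slti  r0, r5, 2 ; 0/65527/12/14/3/9/65527
#7 bne  r5, r1, L9 ; 0/65527/12/14/3/9/65527 ; →target
#8 addi  r1, r4, 4 ; 0/7/12/14/3/9/65527
#9 nor  r3, r1, r6 ; 0/7/12/8/3/9/65527
#10 slt  r5, r5, r1 ; 0/7/12/8/3/0/65527

7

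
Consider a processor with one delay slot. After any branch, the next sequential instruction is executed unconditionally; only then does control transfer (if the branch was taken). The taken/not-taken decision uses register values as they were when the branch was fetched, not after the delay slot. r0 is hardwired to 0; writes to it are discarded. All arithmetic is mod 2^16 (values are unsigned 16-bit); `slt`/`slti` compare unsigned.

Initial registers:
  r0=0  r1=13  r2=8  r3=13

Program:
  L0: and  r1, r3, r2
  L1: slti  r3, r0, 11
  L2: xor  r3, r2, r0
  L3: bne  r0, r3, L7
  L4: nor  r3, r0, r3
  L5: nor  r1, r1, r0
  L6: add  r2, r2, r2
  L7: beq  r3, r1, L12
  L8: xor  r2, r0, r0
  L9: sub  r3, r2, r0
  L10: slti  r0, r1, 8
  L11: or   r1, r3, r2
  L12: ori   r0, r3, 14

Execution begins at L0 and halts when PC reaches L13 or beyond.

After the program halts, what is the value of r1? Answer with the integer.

0

#0 and  r1, r3, r2 ; 0/8/8/13
#1 slti  r3, r0, 11 ; 0/8/8/1
#2 xor  r3, r2, r0 ; 0/8/8/8
#3 bne  r0, r3, L7 ; 0/8/8/8 ; →target
#4 nor  r3, r0, r3 ; 0/8/8/65527
#7 beq  r3, r1, L12 ; 0/8/8/65527 ; →fallthru
#8 xor  r2, r0, r0 ; 0/8/0/65527
#9 sub  r3, r2, r0 ; 0/8/0/0
#10 slti  r0, r1, 8 ; 0/8/0/0
#11 or   r1, r3, r2 ; 0/0/0/0
#12 ori   r0, r3, 14 ; 0/0/0/0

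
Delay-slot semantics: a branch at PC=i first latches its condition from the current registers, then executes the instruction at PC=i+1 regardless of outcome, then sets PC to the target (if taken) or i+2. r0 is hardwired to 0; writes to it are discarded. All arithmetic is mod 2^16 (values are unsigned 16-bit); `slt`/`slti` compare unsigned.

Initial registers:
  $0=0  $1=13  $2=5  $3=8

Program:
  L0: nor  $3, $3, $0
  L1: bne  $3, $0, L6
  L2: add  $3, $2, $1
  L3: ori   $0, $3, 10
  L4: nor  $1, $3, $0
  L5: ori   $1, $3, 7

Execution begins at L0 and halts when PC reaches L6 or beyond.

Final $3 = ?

  step pc=0: nor  $3, $3, $0  regs=(0,13,5,65527)
  step pc=1: bne  $3, $0, L6  cond=T  regs=(0,13,5,65527)
  step pc=2: add  $3, $2, $1  regs=(0,13,5,18)

18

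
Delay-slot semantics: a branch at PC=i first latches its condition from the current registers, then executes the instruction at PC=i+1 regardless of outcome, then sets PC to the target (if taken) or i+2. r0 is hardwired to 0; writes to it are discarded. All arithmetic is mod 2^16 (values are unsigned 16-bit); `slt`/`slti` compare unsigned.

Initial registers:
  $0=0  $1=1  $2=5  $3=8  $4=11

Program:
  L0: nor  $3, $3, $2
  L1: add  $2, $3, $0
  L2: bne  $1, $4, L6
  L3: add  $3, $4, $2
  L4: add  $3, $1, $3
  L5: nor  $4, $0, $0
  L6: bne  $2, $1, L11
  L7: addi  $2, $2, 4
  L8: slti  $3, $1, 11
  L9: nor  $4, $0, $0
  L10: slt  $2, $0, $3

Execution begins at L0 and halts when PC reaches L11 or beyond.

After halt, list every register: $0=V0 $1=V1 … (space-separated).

  step pc=0: nor  $3, $3, $2  regs=(0,1,5,65522,11)
  step pc=1: add  $2, $3, $0  regs=(0,1,65522,65522,11)
  step pc=2: bne  $1, $4, L6  cond=T  regs=(0,1,65522,65522,11)
  step pc=3: add  $3, $4, $2  regs=(0,1,65522,65533,11)
  step pc=6: bne  $2, $1, L11  cond=T  regs=(0,1,65522,65533,11)
  step pc=7: addi  $2, $2, 4  regs=(0,1,65526,65533,11)

$0=0 $1=1 $2=65526 $3=65533 $4=11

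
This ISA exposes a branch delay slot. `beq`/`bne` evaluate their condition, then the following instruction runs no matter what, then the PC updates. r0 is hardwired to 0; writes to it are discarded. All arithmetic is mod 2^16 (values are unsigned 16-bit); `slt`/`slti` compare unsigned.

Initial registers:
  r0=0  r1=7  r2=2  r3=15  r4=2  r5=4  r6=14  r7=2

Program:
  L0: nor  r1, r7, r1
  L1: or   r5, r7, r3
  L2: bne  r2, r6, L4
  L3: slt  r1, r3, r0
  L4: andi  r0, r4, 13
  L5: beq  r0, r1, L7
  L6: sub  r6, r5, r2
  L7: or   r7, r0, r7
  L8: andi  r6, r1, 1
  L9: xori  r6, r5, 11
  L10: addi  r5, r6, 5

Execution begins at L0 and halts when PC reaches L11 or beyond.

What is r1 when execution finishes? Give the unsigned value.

0

#0 nor  r1, r7, r1 ; 0/65528/2/15/2/4/14/2
#1 or   r5, r7, r3 ; 0/65528/2/15/2/15/14/2
#2 bne  r2, r6, L4 ; 0/65528/2/15/2/15/14/2 ; →target
#3 slt  r1, r3, r0 ; 0/0/2/15/2/15/14/2
#4 andi  r0, r4, 13 ; 0/0/2/15/2/15/14/2
#5 beq  r0, r1, L7 ; 0/0/2/15/2/15/14/2 ; →target
#6 sub  r6, r5, r2 ; 0/0/2/15/2/15/13/2
#7 or   r7, r0, r7 ; 0/0/2/15/2/15/13/2
#8 andi  r6, r1, 1 ; 0/0/2/15/2/15/0/2
#9 xori  r6, r5, 11 ; 0/0/2/15/2/15/4/2
#10 addi  r5, r6, 5 ; 0/0/2/15/2/9/4/2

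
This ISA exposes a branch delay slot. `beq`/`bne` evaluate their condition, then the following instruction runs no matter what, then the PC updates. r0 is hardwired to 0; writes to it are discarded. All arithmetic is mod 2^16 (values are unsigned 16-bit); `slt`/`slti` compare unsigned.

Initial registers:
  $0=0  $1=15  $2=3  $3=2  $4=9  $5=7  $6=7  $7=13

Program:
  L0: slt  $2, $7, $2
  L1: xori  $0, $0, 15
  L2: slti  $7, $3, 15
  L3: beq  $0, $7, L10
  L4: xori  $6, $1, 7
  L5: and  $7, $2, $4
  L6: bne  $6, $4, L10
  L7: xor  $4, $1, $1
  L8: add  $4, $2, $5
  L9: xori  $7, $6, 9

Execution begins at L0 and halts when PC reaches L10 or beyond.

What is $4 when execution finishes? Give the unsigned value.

#0 slt  $2, $7, $2 ; 0/15/0/2/9/7/7/13
#1 xori  $0, $0, 15 ; 0/15/0/2/9/7/7/13
#2 slti  $7, $3, 15 ; 0/15/0/2/9/7/7/1
#3 beq  $0, $7, L10 ; 0/15/0/2/9/7/7/1 ; →fallthru
#4 xori  $6, $1, 7 ; 0/15/0/2/9/7/8/1
#5 and  $7, $2, $4 ; 0/15/0/2/9/7/8/0
#6 bne  $6, $4, L10 ; 0/15/0/2/9/7/8/0 ; →target
#7 xor  $4, $1, $1 ; 0/15/0/2/0/7/8/0

0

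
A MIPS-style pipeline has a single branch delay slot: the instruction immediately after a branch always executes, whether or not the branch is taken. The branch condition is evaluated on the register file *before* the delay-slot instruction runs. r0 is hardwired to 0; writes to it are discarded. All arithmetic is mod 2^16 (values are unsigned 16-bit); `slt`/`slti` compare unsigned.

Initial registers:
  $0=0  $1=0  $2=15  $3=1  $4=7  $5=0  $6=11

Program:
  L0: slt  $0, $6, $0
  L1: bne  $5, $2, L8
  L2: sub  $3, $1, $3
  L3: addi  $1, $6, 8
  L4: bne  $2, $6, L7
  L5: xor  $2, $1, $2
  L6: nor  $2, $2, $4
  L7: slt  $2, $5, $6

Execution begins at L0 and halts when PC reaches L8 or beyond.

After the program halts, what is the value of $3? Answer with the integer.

65535

  step pc=0: slt  $0, $6, $0  regs=(0,0,15,1,7,0,11)
  step pc=1: bne  $5, $2, L8  cond=T  regs=(0,0,15,1,7,0,11)
  step pc=2: sub  $3, $1, $3  regs=(0,0,15,65535,7,0,11)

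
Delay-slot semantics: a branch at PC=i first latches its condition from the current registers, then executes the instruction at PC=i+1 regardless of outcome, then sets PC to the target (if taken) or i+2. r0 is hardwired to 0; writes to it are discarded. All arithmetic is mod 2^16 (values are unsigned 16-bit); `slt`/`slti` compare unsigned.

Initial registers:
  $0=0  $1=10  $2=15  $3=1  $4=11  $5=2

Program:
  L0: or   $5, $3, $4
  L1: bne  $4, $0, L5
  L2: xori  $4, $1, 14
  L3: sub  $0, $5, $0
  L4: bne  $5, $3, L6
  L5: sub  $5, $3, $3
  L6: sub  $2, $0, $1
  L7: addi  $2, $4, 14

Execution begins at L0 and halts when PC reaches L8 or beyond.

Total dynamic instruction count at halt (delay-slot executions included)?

  step pc=0: or   $5, $3, $4  regs=(0,10,15,1,11,11)
  step pc=1: bne  $4, $0, L5  cond=T  regs=(0,10,15,1,11,11)
  step pc=2: xori  $4, $1, 14  regs=(0,10,15,1,4,11)
  step pc=5: sub  $5, $3, $3  regs=(0,10,15,1,4,0)
  step pc=6: sub  $2, $0, $1  regs=(0,10,65526,1,4,0)
  step pc=7: addi  $2, $4, 14  regs=(0,10,18,1,4,0)

6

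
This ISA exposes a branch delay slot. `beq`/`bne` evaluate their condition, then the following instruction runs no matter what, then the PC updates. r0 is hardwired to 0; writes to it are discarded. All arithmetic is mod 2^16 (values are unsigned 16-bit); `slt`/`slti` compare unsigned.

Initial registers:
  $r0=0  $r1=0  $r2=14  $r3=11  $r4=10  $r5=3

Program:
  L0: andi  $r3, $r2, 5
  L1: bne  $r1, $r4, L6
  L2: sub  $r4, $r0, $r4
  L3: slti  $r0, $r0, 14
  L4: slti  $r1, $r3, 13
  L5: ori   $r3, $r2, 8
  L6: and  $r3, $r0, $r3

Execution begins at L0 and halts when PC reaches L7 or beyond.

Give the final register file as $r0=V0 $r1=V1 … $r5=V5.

$r0=0 $r1=0 $r2=14 $r3=0 $r4=65526 $r5=3

PC=0  andi  $r3, $r2, 5      | $r0=0 $r1=0 $r2=14 $r3=4 $r4=10 $r5=3
PC=1  bne  $r1, $r4, L6      | $r0=0 $r1=0 $r2=14 $r3=4 $r4=10 $r5=3  [TAKEN]
PC=2  sub  $r4, $r0, $r4     | $r0=0 $r1=0 $r2=14 $r3=4 $r4=65526 $r5=3
PC=6  and  $r3, $r0, $r3     | $r0=0 $r1=0 $r2=14 $r3=0 $r4=65526 $r5=3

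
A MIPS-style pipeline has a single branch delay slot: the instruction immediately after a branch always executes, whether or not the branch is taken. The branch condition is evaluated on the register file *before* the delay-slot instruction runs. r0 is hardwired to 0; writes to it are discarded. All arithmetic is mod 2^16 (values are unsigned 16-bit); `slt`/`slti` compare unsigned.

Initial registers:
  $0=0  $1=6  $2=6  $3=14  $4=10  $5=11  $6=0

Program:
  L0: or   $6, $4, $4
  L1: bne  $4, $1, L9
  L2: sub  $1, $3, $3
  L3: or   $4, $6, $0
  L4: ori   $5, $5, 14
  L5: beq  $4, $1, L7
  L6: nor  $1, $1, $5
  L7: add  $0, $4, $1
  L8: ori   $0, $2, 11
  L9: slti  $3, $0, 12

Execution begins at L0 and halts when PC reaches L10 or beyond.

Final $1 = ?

  step pc=0: or   $6, $4, $4  regs=(0,6,6,14,10,11,10)
  step pc=1: bne  $4, $1, L9  cond=T  regs=(0,6,6,14,10,11,10)
  step pc=2: sub  $1, $3, $3  regs=(0,0,6,14,10,11,10)
  step pc=9: slti  $3, $0, 12  regs=(0,0,6,1,10,11,10)

0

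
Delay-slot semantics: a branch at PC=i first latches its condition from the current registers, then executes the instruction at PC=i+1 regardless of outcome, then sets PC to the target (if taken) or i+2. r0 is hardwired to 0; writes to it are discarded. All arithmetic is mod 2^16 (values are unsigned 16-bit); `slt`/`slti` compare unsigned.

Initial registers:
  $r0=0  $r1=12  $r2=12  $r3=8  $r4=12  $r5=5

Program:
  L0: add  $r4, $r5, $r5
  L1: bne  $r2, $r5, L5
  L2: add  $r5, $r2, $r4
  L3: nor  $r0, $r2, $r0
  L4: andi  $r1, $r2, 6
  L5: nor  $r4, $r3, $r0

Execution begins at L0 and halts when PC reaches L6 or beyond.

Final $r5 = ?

22

  step pc=0: add  $r4, $r5, $r5  regs=(0,12,12,8,10,5)
  step pc=1: bne  $r2, $r5, L5  cond=T  regs=(0,12,12,8,10,5)
  step pc=2: add  $r5, $r2, $r4  regs=(0,12,12,8,10,22)
  step pc=5: nor  $r4, $r3, $r0  regs=(0,12,12,8,65527,22)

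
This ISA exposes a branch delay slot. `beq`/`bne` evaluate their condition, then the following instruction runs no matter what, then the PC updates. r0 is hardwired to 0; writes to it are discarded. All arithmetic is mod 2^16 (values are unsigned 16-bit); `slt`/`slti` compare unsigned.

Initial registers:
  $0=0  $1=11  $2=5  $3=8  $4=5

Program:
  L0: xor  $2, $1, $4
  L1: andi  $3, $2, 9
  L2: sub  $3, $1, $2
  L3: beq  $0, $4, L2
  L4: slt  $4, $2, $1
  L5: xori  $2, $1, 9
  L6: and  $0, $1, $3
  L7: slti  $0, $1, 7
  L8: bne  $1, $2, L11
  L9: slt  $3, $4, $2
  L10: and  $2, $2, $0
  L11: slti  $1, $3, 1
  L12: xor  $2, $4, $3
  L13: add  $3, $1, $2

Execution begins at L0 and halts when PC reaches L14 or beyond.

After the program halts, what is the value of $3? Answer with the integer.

PC=0  xor  $2, $1, $4        | $0=0 $1=11 $2=14 $3=8 $4=5
PC=1  andi  $3, $2, 9        | $0=0 $1=11 $2=14 $3=8 $4=5
PC=2  sub  $3, $1, $2        | $0=0 $1=11 $2=14 $3=65533 $4=5
PC=3  beq  $0, $4, L2        | $0=0 $1=11 $2=14 $3=65533 $4=5  [not taken]
PC=4  slt  $4, $2, $1        | $0=0 $1=11 $2=14 $3=65533 $4=0
PC=5  xori  $2, $1, 9        | $0=0 $1=11 $2=2 $3=65533 $4=0
PC=6  and  $0, $1, $3        | $0=0 $1=11 $2=2 $3=65533 $4=0
PC=7  slti  $0, $1, 7        | $0=0 $1=11 $2=2 $3=65533 $4=0
PC=8  bne  $1, $2, L11       | $0=0 $1=11 $2=2 $3=65533 $4=0  [TAKEN]
PC=9  slt  $3, $4, $2        | $0=0 $1=11 $2=2 $3=1 $4=0
PC=11 slti  $1, $3, 1        | $0=0 $1=0 $2=2 $3=1 $4=0
PC=12 xor  $2, $4, $3        | $0=0 $1=0 $2=1 $3=1 $4=0
PC=13 add  $3, $1, $2        | $0=0 $1=0 $2=1 $3=1 $4=0

1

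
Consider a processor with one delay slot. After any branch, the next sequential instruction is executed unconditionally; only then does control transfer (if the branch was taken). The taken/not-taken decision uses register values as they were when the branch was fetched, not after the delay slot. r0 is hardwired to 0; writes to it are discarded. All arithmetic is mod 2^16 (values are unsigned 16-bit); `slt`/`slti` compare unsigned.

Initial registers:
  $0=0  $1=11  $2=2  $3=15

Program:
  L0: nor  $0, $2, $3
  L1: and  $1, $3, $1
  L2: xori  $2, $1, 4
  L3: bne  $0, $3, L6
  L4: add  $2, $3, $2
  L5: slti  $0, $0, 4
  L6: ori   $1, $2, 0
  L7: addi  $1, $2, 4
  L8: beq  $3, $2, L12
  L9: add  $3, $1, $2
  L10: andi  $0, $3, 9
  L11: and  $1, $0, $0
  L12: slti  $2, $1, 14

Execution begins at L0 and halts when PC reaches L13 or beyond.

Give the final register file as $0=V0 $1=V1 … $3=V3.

$0=0 $1=0 $2=1 $3=64

#0 nor  $0, $2, $3 ; 0/11/2/15
#1 and  $1, $3, $1 ; 0/11/2/15
#2 xori  $2, $1, 4 ; 0/11/15/15
#3 bne  $0, $3, L6 ; 0/11/15/15 ; →target
#4 add  $2, $3, $2 ; 0/11/30/15
#6 ori   $1, $2, 0 ; 0/30/30/15
#7 addi  $1, $2, 4 ; 0/34/30/15
#8 beq  $3, $2, L12 ; 0/34/30/15 ; →fallthru
#9 add  $3, $1, $2 ; 0/34/30/64
#10 andi  $0, $3, 9 ; 0/34/30/64
#11 and  $1, $0, $0 ; 0/0/30/64
#12 slti  $2, $1, 14 ; 0/0/1/64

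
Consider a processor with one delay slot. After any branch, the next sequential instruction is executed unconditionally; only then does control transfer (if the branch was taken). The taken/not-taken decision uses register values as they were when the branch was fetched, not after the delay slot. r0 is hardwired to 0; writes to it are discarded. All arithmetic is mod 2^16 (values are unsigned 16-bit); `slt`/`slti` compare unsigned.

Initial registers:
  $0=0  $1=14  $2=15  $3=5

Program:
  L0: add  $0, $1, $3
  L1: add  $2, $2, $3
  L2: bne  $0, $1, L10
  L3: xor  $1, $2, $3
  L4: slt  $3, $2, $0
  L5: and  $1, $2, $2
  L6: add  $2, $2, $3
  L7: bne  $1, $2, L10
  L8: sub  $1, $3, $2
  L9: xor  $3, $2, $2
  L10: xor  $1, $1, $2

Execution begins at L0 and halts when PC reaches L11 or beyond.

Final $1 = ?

  step pc=0: add  $0, $1, $3  regs=(0,14,15,5)
  step pc=1: add  $2, $2, $3  regs=(0,14,20,5)
  step pc=2: bne  $0, $1, L10  cond=T  regs=(0,14,20,5)
  step pc=3: xor  $1, $2, $3  regs=(0,17,20,5)
  step pc=10: xor  $1, $1, $2  regs=(0,5,20,5)

5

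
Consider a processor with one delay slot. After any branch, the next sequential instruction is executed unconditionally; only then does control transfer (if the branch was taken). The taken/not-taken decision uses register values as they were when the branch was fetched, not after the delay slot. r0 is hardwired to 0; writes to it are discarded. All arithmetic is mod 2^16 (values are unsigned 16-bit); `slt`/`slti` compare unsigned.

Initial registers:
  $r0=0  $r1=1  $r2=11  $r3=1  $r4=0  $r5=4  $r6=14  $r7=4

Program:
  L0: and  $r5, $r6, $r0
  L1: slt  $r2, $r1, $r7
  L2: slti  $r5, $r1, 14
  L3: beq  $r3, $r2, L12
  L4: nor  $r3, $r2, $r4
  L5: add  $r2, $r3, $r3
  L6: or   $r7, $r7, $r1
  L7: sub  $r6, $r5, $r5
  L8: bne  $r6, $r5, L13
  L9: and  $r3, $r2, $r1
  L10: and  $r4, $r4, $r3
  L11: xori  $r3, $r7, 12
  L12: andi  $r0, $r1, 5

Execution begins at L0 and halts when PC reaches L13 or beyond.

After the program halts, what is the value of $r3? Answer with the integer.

  step pc=0: and  $r5, $r6, $r0  regs=(0,1,11,1,0,0,14,4)
  step pc=1: slt  $r2, $r1, $r7  regs=(0,1,1,1,0,0,14,4)
  step pc=2: slti  $r5, $r1, 14  regs=(0,1,1,1,0,1,14,4)
  step pc=3: beq  $r3, $r2, L12  cond=T  regs=(0,1,1,1,0,1,14,4)
  step pc=4: nor  $r3, $r2, $r4  regs=(0,1,1,65534,0,1,14,4)
  step pc=12: andi  $r0, $r1, 5  regs=(0,1,1,65534,0,1,14,4)

65534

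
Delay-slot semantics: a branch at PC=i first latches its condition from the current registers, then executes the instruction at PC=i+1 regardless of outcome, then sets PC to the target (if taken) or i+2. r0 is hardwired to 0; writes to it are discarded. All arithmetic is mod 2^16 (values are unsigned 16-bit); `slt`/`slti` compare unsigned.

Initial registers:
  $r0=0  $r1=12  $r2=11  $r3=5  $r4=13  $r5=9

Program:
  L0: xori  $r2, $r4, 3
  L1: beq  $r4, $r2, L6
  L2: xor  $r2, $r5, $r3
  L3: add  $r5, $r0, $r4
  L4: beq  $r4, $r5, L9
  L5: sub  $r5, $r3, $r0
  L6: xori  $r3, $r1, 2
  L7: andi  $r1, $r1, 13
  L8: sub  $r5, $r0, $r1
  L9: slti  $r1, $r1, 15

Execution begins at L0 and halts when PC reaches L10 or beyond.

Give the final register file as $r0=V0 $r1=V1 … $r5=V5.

$r0=0 $r1=1 $r2=12 $r3=5 $r4=13 $r5=5

#0 xori  $r2, $r4, 3 ; 0/12/14/5/13/9
#1 beq  $r4, $r2, L6 ; 0/12/14/5/13/9 ; →fallthru
#2 xor  $r2, $r5, $r3 ; 0/12/12/5/13/9
#3 add  $r5, $r0, $r4 ; 0/12/12/5/13/13
#4 beq  $r4, $r5, L9 ; 0/12/12/5/13/13 ; →target
#5 sub  $r5, $r3, $r0 ; 0/12/12/5/13/5
#9 slti  $r1, $r1, 15 ; 0/1/12/5/13/5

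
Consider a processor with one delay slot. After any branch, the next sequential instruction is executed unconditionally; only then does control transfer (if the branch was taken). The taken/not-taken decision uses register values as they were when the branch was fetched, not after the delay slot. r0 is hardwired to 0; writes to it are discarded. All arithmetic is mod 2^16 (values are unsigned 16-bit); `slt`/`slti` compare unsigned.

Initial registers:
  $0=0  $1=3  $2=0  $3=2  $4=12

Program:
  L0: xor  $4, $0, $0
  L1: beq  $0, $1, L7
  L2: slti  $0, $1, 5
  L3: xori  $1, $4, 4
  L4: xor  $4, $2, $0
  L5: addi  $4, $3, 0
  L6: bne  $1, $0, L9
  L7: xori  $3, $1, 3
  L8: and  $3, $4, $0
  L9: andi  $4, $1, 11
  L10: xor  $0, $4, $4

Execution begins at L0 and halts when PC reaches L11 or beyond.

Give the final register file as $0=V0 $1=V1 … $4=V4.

$0=0 $1=4 $2=0 $3=7 $4=0

PC=0  xor  $4, $0, $0        | $0=0 $1=3 $2=0 $3=2 $4=0
PC=1  beq  $0, $1, L7        | $0=0 $1=3 $2=0 $3=2 $4=0  [not taken]
PC=2  slti  $0, $1, 5        | $0=0 $1=3 $2=0 $3=2 $4=0
PC=3  xori  $1, $4, 4        | $0=0 $1=4 $2=0 $3=2 $4=0
PC=4  xor  $4, $2, $0        | $0=0 $1=4 $2=0 $3=2 $4=0
PC=5  addi  $4, $3, 0        | $0=0 $1=4 $2=0 $3=2 $4=2
PC=6  bne  $1, $0, L9        | $0=0 $1=4 $2=0 $3=2 $4=2  [TAKEN]
PC=7  xori  $3, $1, 3        | $0=0 $1=4 $2=0 $3=7 $4=2
PC=9  andi  $4, $1, 11       | $0=0 $1=4 $2=0 $3=7 $4=0
PC=10 xor  $0, $4, $4        | $0=0 $1=4 $2=0 $3=7 $4=0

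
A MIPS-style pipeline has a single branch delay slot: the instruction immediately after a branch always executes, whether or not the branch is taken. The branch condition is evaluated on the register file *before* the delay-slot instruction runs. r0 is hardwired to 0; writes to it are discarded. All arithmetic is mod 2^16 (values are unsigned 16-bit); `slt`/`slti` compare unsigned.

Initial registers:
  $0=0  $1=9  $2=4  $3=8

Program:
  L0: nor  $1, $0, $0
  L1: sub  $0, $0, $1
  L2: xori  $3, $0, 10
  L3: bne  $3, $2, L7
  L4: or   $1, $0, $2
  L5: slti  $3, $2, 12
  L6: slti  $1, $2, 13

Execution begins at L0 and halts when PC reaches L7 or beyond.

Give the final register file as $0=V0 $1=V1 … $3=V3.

$0=0 $1=4 $2=4 $3=10

#0 nor  $1, $0, $0 ; 0/65535/4/8
#1 sub  $0, $0, $1 ; 0/65535/4/8
#2 xori  $3, $0, 10 ; 0/65535/4/10
#3 bne  $3, $2, L7 ; 0/65535/4/10 ; →target
#4 or   $1, $0, $2 ; 0/4/4/10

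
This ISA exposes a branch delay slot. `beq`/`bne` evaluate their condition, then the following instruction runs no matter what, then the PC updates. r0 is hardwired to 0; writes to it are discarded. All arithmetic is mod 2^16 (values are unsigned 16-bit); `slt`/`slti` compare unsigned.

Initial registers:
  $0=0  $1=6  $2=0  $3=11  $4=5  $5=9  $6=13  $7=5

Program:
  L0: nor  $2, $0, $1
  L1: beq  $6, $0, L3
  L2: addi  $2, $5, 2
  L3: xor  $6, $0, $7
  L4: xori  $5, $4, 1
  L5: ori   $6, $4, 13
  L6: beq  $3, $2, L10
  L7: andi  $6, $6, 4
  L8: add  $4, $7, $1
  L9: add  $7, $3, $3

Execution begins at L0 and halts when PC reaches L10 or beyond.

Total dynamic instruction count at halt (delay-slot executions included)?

PC=0  nor  $2, $0, $1        | $0=0 $1=6 $2=65529 $3=11 $4=5 $5=9 $6=13 $7=5
PC=1  beq  $6, $0, L3        | $0=0 $1=6 $2=65529 $3=11 $4=5 $5=9 $6=13 $7=5  [not taken]
PC=2  addi  $2, $5, 2        | $0=0 $1=6 $2=11 $3=11 $4=5 $5=9 $6=13 $7=5
PC=3  xor  $6, $0, $7        | $0=0 $1=6 $2=11 $3=11 $4=5 $5=9 $6=5 $7=5
PC=4  xori  $5, $4, 1        | $0=0 $1=6 $2=11 $3=11 $4=5 $5=4 $6=5 $7=5
PC=5  ori   $6, $4, 13       | $0=0 $1=6 $2=11 $3=11 $4=5 $5=4 $6=13 $7=5
PC=6  beq  $3, $2, L10       | $0=0 $1=6 $2=11 $3=11 $4=5 $5=4 $6=13 $7=5  [TAKEN]
PC=7  andi  $6, $6, 4        | $0=0 $1=6 $2=11 $3=11 $4=5 $5=4 $6=4 $7=5

8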